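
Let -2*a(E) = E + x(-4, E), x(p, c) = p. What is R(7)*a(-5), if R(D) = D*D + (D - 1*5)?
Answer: 459/2 ≈ 229.50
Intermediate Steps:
a(E) = 2 - E/2 (a(E) = -(E - 4)/2 = -(-4 + E)/2 = 2 - E/2)
R(D) = -5 + D + D² (R(D) = D² + (D - 5) = D² + (-5 + D) = -5 + D + D²)
R(7)*a(-5) = (-5 + 7 + 7²)*(2 - ½*(-5)) = (-5 + 7 + 49)*(2 + 5/2) = 51*(9/2) = 459/2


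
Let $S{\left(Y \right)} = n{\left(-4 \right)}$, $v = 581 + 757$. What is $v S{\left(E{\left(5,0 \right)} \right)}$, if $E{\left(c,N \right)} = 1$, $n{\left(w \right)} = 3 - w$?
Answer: $9366$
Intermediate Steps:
$v = 1338$
$S{\left(Y \right)} = 7$ ($S{\left(Y \right)} = 3 - -4 = 3 + 4 = 7$)
$v S{\left(E{\left(5,0 \right)} \right)} = 1338 \cdot 7 = 9366$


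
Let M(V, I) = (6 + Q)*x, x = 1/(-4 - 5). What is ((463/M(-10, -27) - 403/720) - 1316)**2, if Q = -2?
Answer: 2883146268289/518400 ≈ 5.5616e+6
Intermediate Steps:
x = -1/9 (x = 1/(-9) = -1/9 ≈ -0.11111)
M(V, I) = -4/9 (M(V, I) = (6 - 2)*(-1/9) = 4*(-1/9) = -4/9)
((463/M(-10, -27) - 403/720) - 1316)**2 = ((463/(-4/9) - 403/720) - 1316)**2 = ((463*(-9/4) - 403*1/720) - 1316)**2 = ((-4167/4 - 403/720) - 1316)**2 = (-750463/720 - 1316)**2 = (-1697983/720)**2 = 2883146268289/518400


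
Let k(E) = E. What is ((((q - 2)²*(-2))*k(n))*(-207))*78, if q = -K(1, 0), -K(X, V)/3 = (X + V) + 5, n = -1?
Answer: -8266752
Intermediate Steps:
K(X, V) = -15 - 3*V - 3*X (K(X, V) = -3*((X + V) + 5) = -3*((V + X) + 5) = -3*(5 + V + X) = -15 - 3*V - 3*X)
q = 18 (q = -(-15 - 3*0 - 3*1) = -(-15 + 0 - 3) = -1*(-18) = 18)
((((q - 2)²*(-2))*k(n))*(-207))*78 = ((((18 - 2)²*(-2))*(-1))*(-207))*78 = (((16²*(-2))*(-1))*(-207))*78 = (((256*(-2))*(-1))*(-207))*78 = (-512*(-1)*(-207))*78 = (512*(-207))*78 = -105984*78 = -8266752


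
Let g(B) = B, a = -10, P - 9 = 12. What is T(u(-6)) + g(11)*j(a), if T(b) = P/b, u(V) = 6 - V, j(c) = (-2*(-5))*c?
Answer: -4393/4 ≈ -1098.3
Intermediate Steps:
P = 21 (P = 9 + 12 = 21)
j(c) = 10*c
T(b) = 21/b
T(u(-6)) + g(11)*j(a) = 21/(6 - 1*(-6)) + 11*(10*(-10)) = 21/(6 + 6) + 11*(-100) = 21/12 - 1100 = 21*(1/12) - 1100 = 7/4 - 1100 = -4393/4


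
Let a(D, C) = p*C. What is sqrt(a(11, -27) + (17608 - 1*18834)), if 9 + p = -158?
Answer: 7*sqrt(67) ≈ 57.297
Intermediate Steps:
p = -167 (p = -9 - 158 = -167)
a(D, C) = -167*C
sqrt(a(11, -27) + (17608 - 1*18834)) = sqrt(-167*(-27) + (17608 - 1*18834)) = sqrt(4509 + (17608 - 18834)) = sqrt(4509 - 1226) = sqrt(3283) = 7*sqrt(67)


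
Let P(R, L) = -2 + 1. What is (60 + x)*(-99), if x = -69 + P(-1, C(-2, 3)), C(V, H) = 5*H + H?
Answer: 990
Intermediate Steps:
C(V, H) = 6*H
P(R, L) = -1
x = -70 (x = -69 - 1 = -70)
(60 + x)*(-99) = (60 - 70)*(-99) = -10*(-99) = 990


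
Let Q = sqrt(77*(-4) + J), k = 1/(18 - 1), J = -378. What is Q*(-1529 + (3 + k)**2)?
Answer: -3074239*I*sqrt(14)/289 ≈ -39802.0*I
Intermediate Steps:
k = 1/17 ≈ 0.058824
Q = 7*I*sqrt(14) (Q = sqrt(77*(-4) - 378) = sqrt(-308 - 378) = sqrt(-686) = 7*I*sqrt(14) ≈ 26.192*I)
Q*(-1529 + (3 + k)**2) = (7*I*sqrt(14))*(-1529 + (3 + 1/17)**2) = (7*I*sqrt(14))*(-1529 + (52/17)**2) = (7*I*sqrt(14))*(-1529 + 2704/289) = (7*I*sqrt(14))*(-439177/289) = -3074239*I*sqrt(14)/289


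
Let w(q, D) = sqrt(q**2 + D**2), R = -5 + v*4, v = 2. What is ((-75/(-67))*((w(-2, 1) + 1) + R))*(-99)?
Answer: -29700/67 - 7425*sqrt(5)/67 ≈ -691.09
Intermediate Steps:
R = 3 (R = -5 + 2*4 = -5 + 8 = 3)
w(q, D) = sqrt(D**2 + q**2)
((-75/(-67))*((w(-2, 1) + 1) + R))*(-99) = ((-75/(-67))*((sqrt(1**2 + (-2)**2) + 1) + 3))*(-99) = ((-75*(-1/67))*((sqrt(1 + 4) + 1) + 3))*(-99) = (75*((sqrt(5) + 1) + 3)/67)*(-99) = (75*((1 + sqrt(5)) + 3)/67)*(-99) = (75*(4 + sqrt(5))/67)*(-99) = (300/67 + 75*sqrt(5)/67)*(-99) = -29700/67 - 7425*sqrt(5)/67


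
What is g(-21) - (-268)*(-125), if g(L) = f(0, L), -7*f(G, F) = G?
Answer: -33500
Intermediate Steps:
f(G, F) = -G/7
g(L) = 0 (g(L) = -⅐*0 = 0)
g(-21) - (-268)*(-125) = 0 - (-268)*(-125) = 0 - 268*125 = 0 - 33500 = -33500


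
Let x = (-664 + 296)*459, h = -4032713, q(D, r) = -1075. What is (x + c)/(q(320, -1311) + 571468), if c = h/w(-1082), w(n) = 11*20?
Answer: -41193353/125486460 ≈ -0.32827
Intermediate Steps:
w(n) = 220
c = -4032713/220 ≈ -18331.
x = -168912 (x = -368*459 = -168912)
(x + c)/(q(320, -1311) + 571468) = (-168912 - 4032713/220)/(-1075 + 571468) = -41193353/220/570393 = -41193353/220*1/570393 = -41193353/125486460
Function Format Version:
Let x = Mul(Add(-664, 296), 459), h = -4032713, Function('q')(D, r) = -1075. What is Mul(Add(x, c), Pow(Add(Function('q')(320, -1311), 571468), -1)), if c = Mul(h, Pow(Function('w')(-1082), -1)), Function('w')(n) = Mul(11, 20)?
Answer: Rational(-41193353, 125486460) ≈ -0.32827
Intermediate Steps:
Function('w')(n) = 220
c = Rational(-4032713, 220) (c = Mul(-4032713, Pow(220, -1)) = Mul(-4032713, Rational(1, 220)) = Rational(-4032713, 220) ≈ -18331.)
x = -168912 (x = Mul(-368, 459) = -168912)
Mul(Add(x, c), Pow(Add(Function('q')(320, -1311), 571468), -1)) = Mul(Add(-168912, Rational(-4032713, 220)), Pow(Add(-1075, 571468), -1)) = Mul(Rational(-41193353, 220), Pow(570393, -1)) = Mul(Rational(-41193353, 220), Rational(1, 570393)) = Rational(-41193353, 125486460)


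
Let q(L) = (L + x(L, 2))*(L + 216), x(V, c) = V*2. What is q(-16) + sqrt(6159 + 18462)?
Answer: -9600 + sqrt(24621) ≈ -9443.1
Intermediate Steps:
x(V, c) = 2*V
q(L) = 3*L*(216 + L) (q(L) = (L + 2*L)*(L + 216) = (3*L)*(216 + L) = 3*L*(216 + L))
q(-16) + sqrt(6159 + 18462) = 3*(-16)*(216 - 16) + sqrt(6159 + 18462) = 3*(-16)*200 + sqrt(24621) = -9600 + sqrt(24621)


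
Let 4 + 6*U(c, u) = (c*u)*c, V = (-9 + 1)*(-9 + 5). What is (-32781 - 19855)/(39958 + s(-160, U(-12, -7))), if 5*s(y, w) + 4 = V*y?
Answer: -131590/97333 ≈ -1.3520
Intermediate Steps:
V = 32 (V = -8*(-4) = 32)
U(c, u) = -⅔ + u*c²/6 (U(c, u) = -⅔ + ((c*u)*c)/6 = -⅔ + (u*c²)/6 = -⅔ + u*c²/6)
s(y, w) = -⅘ + 32*y/5 (s(y, w) = -⅘ + (32*y)/5 = -⅘ + 32*y/5)
(-32781 - 19855)/(39958 + s(-160, U(-12, -7))) = (-32781 - 19855)/(39958 + (-⅘ + (32/5)*(-160))) = -52636/(39958 + (-⅘ - 1024)) = -52636/(39958 - 5124/5) = -52636/194666/5 = -52636*5/194666 = -131590/97333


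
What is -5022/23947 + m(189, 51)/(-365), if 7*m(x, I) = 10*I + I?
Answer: -3752211/8740655 ≈ -0.42928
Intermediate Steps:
m(x, I) = 11*I/7 (m(x, I) = (10*I + I)/7 = (11*I)/7 = 11*I/7)
-5022/23947 + m(189, 51)/(-365) = -5022/23947 + ((11/7)*51)/(-365) = -5022*1/23947 + (561/7)*(-1/365) = -5022/23947 - 561/2555 = -3752211/8740655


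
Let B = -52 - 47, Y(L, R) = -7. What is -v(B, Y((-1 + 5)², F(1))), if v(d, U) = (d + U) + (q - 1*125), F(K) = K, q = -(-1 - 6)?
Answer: 224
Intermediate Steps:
q = 7 (q = -1*(-7) = 7)
B = -99
v(d, U) = -118 + U + d (v(d, U) = (d + U) + (7 - 1*125) = (U + d) + (7 - 125) = (U + d) - 118 = -118 + U + d)
-v(B, Y((-1 + 5)², F(1))) = -(-118 - 7 - 99) = -1*(-224) = 224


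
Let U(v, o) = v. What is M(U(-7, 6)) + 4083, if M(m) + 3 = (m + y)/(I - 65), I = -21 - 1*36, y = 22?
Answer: 497745/122 ≈ 4079.9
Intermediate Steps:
I = -57 (I = -21 - 36 = -57)
M(m) = -194/61 - m/122 (M(m) = -3 + (m + 22)/(-57 - 65) = -3 + (22 + m)/(-122) = -3 + (22 + m)*(-1/122) = -3 + (-11/61 - m/122) = -194/61 - m/122)
M(U(-7, 6)) + 4083 = (-194/61 - 1/122*(-7)) + 4083 = (-194/61 + 7/122) + 4083 = -381/122 + 4083 = 497745/122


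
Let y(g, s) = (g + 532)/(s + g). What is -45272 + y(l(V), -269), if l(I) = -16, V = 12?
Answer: -4301012/95 ≈ -45274.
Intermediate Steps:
y(g, s) = (532 + g)/(g + s)
-45272 + y(l(V), -269) = -45272 + (532 - 16)/(-16 - 269) = -45272 + 516/(-285) = -45272 - 1/285*516 = -45272 - 172/95 = -4301012/95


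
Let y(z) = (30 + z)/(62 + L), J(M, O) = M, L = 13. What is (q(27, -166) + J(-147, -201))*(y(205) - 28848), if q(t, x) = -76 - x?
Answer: 8220787/5 ≈ 1.6442e+6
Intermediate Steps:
y(z) = 2/5 + z/75 (y(z) = (30 + z)/(62 + 13) = (30 + z)/75 = (30 + z)*(1/75) = 2/5 + z/75)
(q(27, -166) + J(-147, -201))*(y(205) - 28848) = ((-76 - 1*(-166)) - 147)*((2/5 + (1/75)*205) - 28848) = ((-76 + 166) - 147)*((2/5 + 41/15) - 28848) = (90 - 147)*(47/15 - 28848) = -57*(-432673/15) = 8220787/5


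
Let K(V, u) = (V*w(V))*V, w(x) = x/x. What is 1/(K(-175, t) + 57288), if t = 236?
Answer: 1/87913 ≈ 1.1375e-5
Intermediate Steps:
w(x) = 1
K(V, u) = V² (K(V, u) = (V*1)*V = V*V = V²)
1/(K(-175, t) + 57288) = 1/((-175)² + 57288) = 1/(30625 + 57288) = 1/87913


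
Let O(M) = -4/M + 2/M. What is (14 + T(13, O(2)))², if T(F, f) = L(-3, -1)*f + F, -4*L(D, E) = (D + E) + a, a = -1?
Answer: 10609/16 ≈ 663.06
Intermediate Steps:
L(D, E) = ¼ - D/4 - E/4 (L(D, E) = -((D + E) - 1)/4 = -(-1 + D + E)/4 = ¼ - D/4 - E/4)
O(M) = -2/M
T(F, f) = F + 5*f/4 (T(F, f) = (¼ - ¼*(-3) - ¼*(-1))*f + F = (¼ + ¾ + ¼)*f + F = 5*f/4 + F = F + 5*f/4)
(14 + T(13, O(2)))² = (14 + (13 + 5*(-2/2)/4))² = (14 + (13 + 5*(-2*½)/4))² = (14 + (13 + (5/4)*(-1)))² = (14 + (13 - 5/4))² = (14 + 47/4)² = (103/4)² = 10609/16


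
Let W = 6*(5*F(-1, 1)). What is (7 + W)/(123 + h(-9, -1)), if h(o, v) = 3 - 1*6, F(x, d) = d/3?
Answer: 17/120 ≈ 0.14167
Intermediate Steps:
F(x, d) = d/3 (F(x, d) = d*(⅓) = d/3)
h(o, v) = -3 (h(o, v) = 3 - 6 = -3)
W = 10 (W = 6*(5*((⅓)*1)) = 6*(5*(⅓)) = 6*(5/3) = 10)
(7 + W)/(123 + h(-9, -1)) = (7 + 10)/(123 - 3) = 17/120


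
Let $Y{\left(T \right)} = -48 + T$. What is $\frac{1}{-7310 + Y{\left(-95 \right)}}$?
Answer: $- \frac{1}{7453} \approx -0.00013417$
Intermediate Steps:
$\frac{1}{-7310 + Y{\left(-95 \right)}} = \frac{1}{-7310 - 143} = \frac{1}{-7453} = - \frac{1}{7453}$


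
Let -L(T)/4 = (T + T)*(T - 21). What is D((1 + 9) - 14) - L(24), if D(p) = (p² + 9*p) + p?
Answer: 552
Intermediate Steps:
D(p) = p² + 10*p
L(T) = -8*T*(-21 + T) (L(T) = -4*(T + T)*(T - 21) = -4*2*T*(-21 + T) = -8*T*(-21 + T))
D((1 + 9) - 14) - L(24) = ((1 + 9) - 14)*(10 + ((1 + 9) - 14)) - 8*24*(21 - 1*24) = (10 - 14)*(10 + (10 - 14)) - 8*24*(21 - 24) = -4*(10 - 4) - 8*24*(-3) = -4*6 - 1*(-576) = -24 + 576 = 552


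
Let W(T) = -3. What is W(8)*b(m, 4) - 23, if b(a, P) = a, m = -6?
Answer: -5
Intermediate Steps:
W(8)*b(m, 4) - 23 = -3*(-6) - 23 = 18 - 23 = -5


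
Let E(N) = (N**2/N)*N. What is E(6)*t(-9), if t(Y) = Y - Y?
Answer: 0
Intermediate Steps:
E(N) = N**2 (E(N) = N*N = N**2)
t(Y) = 0
E(6)*t(-9) = 6**2*0 = 36*0 = 0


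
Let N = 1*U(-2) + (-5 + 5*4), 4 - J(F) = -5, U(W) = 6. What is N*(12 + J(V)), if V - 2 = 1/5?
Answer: 441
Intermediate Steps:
V = 11/5 (V = 2 + 1/5 = 2 + ⅕ = 11/5 ≈ 2.2000)
J(F) = 9 (J(F) = 4 - 1*(-5) = 4 + 5 = 9)
N = 21 (N = 1*6 + (-5 + 5*4) = 6 + (-5 + 20) = 6 + 15 = 21)
N*(12 + J(V)) = 21*(12 + 9) = 21*21 = 441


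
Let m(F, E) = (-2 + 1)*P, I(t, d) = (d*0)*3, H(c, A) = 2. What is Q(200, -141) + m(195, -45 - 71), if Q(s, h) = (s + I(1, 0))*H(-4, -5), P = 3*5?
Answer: 385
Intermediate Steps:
P = 15
I(t, d) = 0 (I(t, d) = 0*3 = 0)
m(F, E) = -15 (m(F, E) = (-2 + 1)*15 = -1*15 = -15)
Q(s, h) = 2*s (Q(s, h) = (s + 0)*2 = s*2 = 2*s)
Q(200, -141) + m(195, -45 - 71) = 2*200 - 15 = 400 - 15 = 385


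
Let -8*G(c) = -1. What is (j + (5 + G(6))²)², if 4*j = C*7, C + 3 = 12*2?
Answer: 16265089/4096 ≈ 3971.0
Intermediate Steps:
G(c) = ⅛ (G(c) = -⅛*(-1) = ⅛)
C = 21 (C = -3 + 12*2 = -3 + 24 = 21)
j = 147/4 (j = (21*7)/4 = (¼)*147 = 147/4 ≈ 36.750)
(j + (5 + G(6))²)² = (147/4 + (5 + ⅛)²)² = (147/4 + (41/8)²)² = (147/4 + 1681/64)² = (4033/64)² = 16265089/4096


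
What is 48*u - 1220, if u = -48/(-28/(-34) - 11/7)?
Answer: 165596/89 ≈ 1860.6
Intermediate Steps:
u = 5712/89 (u = -48/(-28*(-1/34) - 11*⅐) = -48/(14/17 - 11/7) = -48/(-89/119) = -48*(-119/89) = 5712/89 ≈ 64.180)
48*u - 1220 = 48*(5712/89) - 1220 = 274176/89 - 1220 = 165596/89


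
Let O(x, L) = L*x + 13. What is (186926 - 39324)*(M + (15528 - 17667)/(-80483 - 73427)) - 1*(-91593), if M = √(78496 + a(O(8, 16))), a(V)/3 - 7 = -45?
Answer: 7206399654/76955 + 147602*√78382 ≈ 4.1417e+7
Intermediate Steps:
O(x, L) = 13 + L*x
a(V) = -114 (a(V) = 21 + 3*(-45) = 21 - 135 = -114)
M = √78382 (M = √(78496 - 114) = √78382 ≈ 279.97)
(186926 - 39324)*(M + (15528 - 17667)/(-80483 - 73427)) - 1*(-91593) = (186926 - 39324)*(√78382 + (15528 - 17667)/(-80483 - 73427)) - 1*(-91593) = 147602*(√78382 - 2139/(-153910)) + 91593 = 147602*(√78382 - 2139*(-1/153910)) + 91593 = 147602*(√78382 + 2139/153910) + 91593 = 147602*(2139/153910 + √78382) + 91593 = (157860339/76955 + 147602*√78382) + 91593 = 7206399654/76955 + 147602*√78382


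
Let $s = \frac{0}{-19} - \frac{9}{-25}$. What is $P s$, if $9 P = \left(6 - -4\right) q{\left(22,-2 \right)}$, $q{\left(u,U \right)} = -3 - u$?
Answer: $-10$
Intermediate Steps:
$s = \frac{9}{25}$ ($s = 0 \left(- \frac{1}{19}\right) - - \frac{9}{25} = 0 + \frac{9}{25} = \frac{9}{25} \approx 0.36$)
$P = - \frac{250}{9}$ ($P = \frac{\left(6 - -4\right) \left(-3 - 22\right)}{9} = \frac{\left(6 + 4\right) \left(-3 - 22\right)}{9} = \frac{10 \left(-25\right)}{9} = \frac{1}{9} \left(-250\right) = - \frac{250}{9} \approx -27.778$)
$P s = \left(- \frac{250}{9}\right) \frac{9}{25} = -10$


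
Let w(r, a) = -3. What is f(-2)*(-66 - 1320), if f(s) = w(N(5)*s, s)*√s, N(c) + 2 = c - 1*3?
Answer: 4158*I*√2 ≈ 5880.3*I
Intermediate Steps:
N(c) = -5 + c (N(c) = -2 + (c - 1*3) = -2 + (c - 3) = -2 + (-3 + c) = -5 + c)
f(s) = -3*√s
f(-2)*(-66 - 1320) = (-3*I*√2)*(-66 - 1320) = -3*I*√2*(-1386) = 4158*I*√2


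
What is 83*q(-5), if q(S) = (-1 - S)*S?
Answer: -1660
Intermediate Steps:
q(S) = S*(-1 - S)
83*q(-5) = 83*(-1*(-5)*(1 - 5)) = 83*(-1*(-5)*(-4)) = 83*(-20) = -1660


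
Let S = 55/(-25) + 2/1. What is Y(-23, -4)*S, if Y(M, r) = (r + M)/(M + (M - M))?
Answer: -27/115 ≈ -0.23478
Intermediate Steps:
S = -⅕ (S = 55*(-1/25) + 2*1 = -11/5 + 2 = -⅕ ≈ -0.20000)
Y(M, r) = (M + r)/M (Y(M, r) = (M + r)/(M + 0) = (M + r)/M)
Y(-23, -4)*S = ((-23 - 4)/(-23))*(-⅕) = -1/23*(-27)*(-⅕) = (27/23)*(-⅕) = -27/115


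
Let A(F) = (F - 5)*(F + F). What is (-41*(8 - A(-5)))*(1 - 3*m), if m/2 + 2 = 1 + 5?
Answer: -86756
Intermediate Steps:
m = 8 (m = -4 + 2*(1 + 5) = -4 + 2*6 = -4 + 12 = 8)
A(F) = 2*F*(-5 + F) (A(F) = (-5 + F)*(2*F) = 2*F*(-5 + F))
(-41*(8 - A(-5)))*(1 - 3*m) = (-41*(8 - 2*(-5)*(-5 - 5)))*(1 - 3*8) = (-41*(8 - 2*(-5)*(-10)))*(1 - 24) = -41*(8 - 1*100)*(-23) = -41*(8 - 100)*(-23) = -41*(-92)*(-23) = 3772*(-23) = -86756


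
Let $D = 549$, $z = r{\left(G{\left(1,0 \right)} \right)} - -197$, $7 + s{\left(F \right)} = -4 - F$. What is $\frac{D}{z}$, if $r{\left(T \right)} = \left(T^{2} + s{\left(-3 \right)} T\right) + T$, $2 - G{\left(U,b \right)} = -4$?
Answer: $\frac{549}{191} \approx 2.8743$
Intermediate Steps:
$s{\left(F \right)} = -11 - F$ ($s{\left(F \right)} = -7 - \left(4 + F\right) = -11 - F$)
$G{\left(U,b \right)} = 6$ ($G{\left(U,b \right)} = 2 - -4 = 2 + 4 = 6$)
$r{\left(T \right)} = T^{2} - 7 T$ ($r{\left(T \right)} = \left(T^{2} + \left(-11 - -3\right) T\right) + T = \left(T^{2} + \left(-11 + 3\right) T\right) + T = \left(T^{2} - 8 T\right) + T = T^{2} - 7 T$)
$z = 191$ ($z = 6 \left(-7 + 6\right) - -197 = 6 \left(-1\right) + 197 = -6 + 197 = 191$)
$\frac{D}{z} = \frac{549}{191}$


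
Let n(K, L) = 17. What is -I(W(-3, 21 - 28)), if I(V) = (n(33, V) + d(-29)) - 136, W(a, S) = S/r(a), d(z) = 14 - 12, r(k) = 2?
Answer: 117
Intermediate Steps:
d(z) = 2
W(a, S) = S/2
I(V) = -117 (I(V) = (17 + 2) - 136 = 19 - 136 = -117)
-I(W(-3, 21 - 28)) = -1*(-117) = 117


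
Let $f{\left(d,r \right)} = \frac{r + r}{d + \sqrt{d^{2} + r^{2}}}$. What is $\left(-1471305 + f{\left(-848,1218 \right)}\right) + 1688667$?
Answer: $\frac{132374306}{609} + \frac{2 \sqrt{550657}}{609} \approx 2.1737 \cdot 10^{5}$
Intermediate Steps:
$f{\left(d,r \right)} = \frac{2 r}{d + \sqrt{d^{2} + r^{2}}}$
$\left(-1471305 + f{\left(-848,1218 \right)}\right) + 1688667 = \left(-1471305 + 2 \cdot 1218 \frac{1}{-848 + \sqrt{\left(-848\right)^{2} + 1218^{2}}}\right) + 1688667 = \left(-1471305 + 2 \cdot 1218 \frac{1}{-848 + \sqrt{719104 + 1483524}}\right) + 1688667 = \left(-1471305 + 2 \cdot 1218 \frac{1}{-848 + \sqrt{2202628}}\right) + 1688667 = \left(-1471305 + 2 \cdot 1218 \frac{1}{-848 + 2 \sqrt{550657}}\right) + 1688667 = \left(-1471305 + \frac{2436}{-848 + 2 \sqrt{550657}}\right) + 1688667 = 217362 + \frac{2436}{-848 + 2 \sqrt{550657}}$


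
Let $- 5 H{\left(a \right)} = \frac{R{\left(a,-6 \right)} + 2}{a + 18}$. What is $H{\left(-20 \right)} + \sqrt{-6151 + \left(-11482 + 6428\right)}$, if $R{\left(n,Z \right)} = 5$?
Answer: $\frac{7}{10} + 3 i \sqrt{1245} \approx 0.7 + 105.85 i$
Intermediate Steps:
$H{\left(a \right)} = - \frac{7}{5 \left(18 + a\right)}$ ($H{\left(a \right)} = - \frac{\left(5 + 2\right) \frac{1}{a + 18}}{5} = - \frac{7 \frac{1}{18 + a}}{5} = - \frac{7}{5 \left(18 + a\right)}$)
$H{\left(-20 \right)} + \sqrt{-6151 + \left(-11482 + 6428\right)} = - \frac{7}{90 + 5 \left(-20\right)} + \sqrt{-6151 + \left(-11482 + 6428\right)} = - \frac{7}{90 - 100} + \sqrt{-6151 - 5054} = - \frac{7}{-10} + \sqrt{-11205} = \left(-7\right) \left(- \frac{1}{10}\right) + 3 i \sqrt{1245} = \frac{7}{10} + 3 i \sqrt{1245}$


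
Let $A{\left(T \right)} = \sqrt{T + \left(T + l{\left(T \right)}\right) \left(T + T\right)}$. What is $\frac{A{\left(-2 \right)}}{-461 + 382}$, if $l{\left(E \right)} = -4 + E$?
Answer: $- \frac{\sqrt{30}}{79} \approx -0.069332$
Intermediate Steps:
$A{\left(T \right)} = \sqrt{T + 2 T \left(-4 + 2 T\right)}$ ($A{\left(T \right)} = \sqrt{T + \left(T + \left(-4 + T\right)\right) \left(T + T\right)} = \sqrt{T + \left(-4 + 2 T\right) 2 T} = \sqrt{T + 2 T \left(-4 + 2 T\right)}$)
$\frac{A{\left(-2 \right)}}{-461 + 382} = \frac{\sqrt{- 2 \left(-7 + 4 \left(-2\right)\right)}}{-461 + 382} = \frac{\sqrt{- 2 \left(-7 - 8\right)}}{-79} = \sqrt{\left(-2\right) \left(-15\right)} \left(- \frac{1}{79}\right) = \sqrt{30} \left(- \frac{1}{79}\right) = - \frac{\sqrt{30}}{79}$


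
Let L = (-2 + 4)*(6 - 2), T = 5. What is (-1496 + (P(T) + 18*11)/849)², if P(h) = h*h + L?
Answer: 179175270681/80089 ≈ 2.2372e+6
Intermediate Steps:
L = 8 (L = 2*4 = 8)
P(h) = 8 + h² (P(h) = h*h + 8 = h² + 8 = 8 + h²)
(-1496 + (P(T) + 18*11)/849)² = (-1496 + ((8 + 5²) + 18*11)/849)² = (-1496 + ((8 + 25) + 198)*(1/849))² = (-1496 + (33 + 198)*(1/849))² = (-1496 + 231*(1/849))² = (-1496 + 77/283)² = (-423291/283)² = 179175270681/80089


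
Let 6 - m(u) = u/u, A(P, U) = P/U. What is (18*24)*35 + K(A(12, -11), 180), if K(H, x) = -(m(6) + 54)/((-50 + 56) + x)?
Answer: 2812261/186 ≈ 15120.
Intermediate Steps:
m(u) = 5 (m(u) = 6 - u/u = 6 - 1*1 = 6 - 1 = 5)
K(H, x) = -59/(6 + x) (K(H, x) = -(5 + 54)/((-50 + 56) + x) = -59/(6 + x))
(18*24)*35 + K(A(12, -11), 180) = (18*24)*35 - 59/(6 + 180) = 432*35 - 59/186 = 15120 - 59*1/186 = 15120 - 59/186 = 2812261/186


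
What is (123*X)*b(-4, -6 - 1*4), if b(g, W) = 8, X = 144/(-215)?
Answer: -141696/215 ≈ -659.05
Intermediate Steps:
X = -144/215 (X = 144*(-1/215) = -144/215 ≈ -0.66977)
(123*X)*b(-4, -6 - 1*4) = (123*(-144/215))*8 = -17712/215*8 = -141696/215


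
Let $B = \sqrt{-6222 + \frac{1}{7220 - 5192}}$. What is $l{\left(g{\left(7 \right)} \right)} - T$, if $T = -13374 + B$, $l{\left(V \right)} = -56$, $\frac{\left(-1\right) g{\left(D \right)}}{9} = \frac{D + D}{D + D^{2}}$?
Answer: $13318 - \frac{i \sqrt{37854645}}{78} \approx 13318.0 - 78.88 i$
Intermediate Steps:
$g{\left(D \right)} = - \frac{18 D}{D + D^{2}}$ ($g{\left(D \right)} = - 9 \frac{D + D}{D + D^{2}} = - 9 \frac{2 D}{D + D^{2}} = - \frac{18 D}{D + D^{2}}$)
$B = \frac{i \sqrt{37854645}}{78}$ ($B = \sqrt{-6222 + \frac{1}{2028}} = \sqrt{- \frac{12618215}{2028}} = \frac{i \sqrt{37854645}}{78} \approx 78.88 i$)
$T = -13374 + \frac{i \sqrt{37854645}}{78} \approx -13374.0 + 78.88 i$
$l{\left(g{\left(7 \right)} \right)} - T = -56 - \left(-13374 + \frac{i \sqrt{37854645}}{78}\right) = -56 + \left(13374 - \frac{i \sqrt{37854645}}{78}\right) = 13318 - \frac{i \sqrt{37854645}}{78}$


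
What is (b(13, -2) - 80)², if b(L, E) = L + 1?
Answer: 4356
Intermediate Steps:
b(L, E) = 1 + L
(b(13, -2) - 80)² = ((1 + 13) - 80)² = (14 - 80)² = (-66)² = 4356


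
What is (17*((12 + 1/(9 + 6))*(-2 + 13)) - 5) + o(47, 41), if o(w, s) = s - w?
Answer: 33682/15 ≈ 2245.5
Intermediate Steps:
(17*((12 + 1/(9 + 6))*(-2 + 13)) - 5) + o(47, 41) = (17*((12 + 1/(9 + 6))*(-2 + 13)) - 5) + (41 - 1*47) = (17*((12 + 1/15)*11) - 5) + (41 - 47) = (17*((12 + 1/15)*11) - 5) - 6 = (17*((181/15)*11) - 5) - 6 = (17*(1991/15) - 5) - 6 = (33847/15 - 5) - 6 = 33772/15 - 6 = 33682/15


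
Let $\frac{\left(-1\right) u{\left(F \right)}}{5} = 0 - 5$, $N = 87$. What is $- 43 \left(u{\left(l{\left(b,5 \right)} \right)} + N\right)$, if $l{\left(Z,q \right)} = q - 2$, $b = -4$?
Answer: $-4816$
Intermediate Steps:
$l{\left(Z,q \right)} = -2 + q$ ($l{\left(Z,q \right)} = q - 2 = -2 + q$)
$u{\left(F \right)} = 25$ ($u{\left(F \right)} = - 5 \left(0 - 5\right) = \left(-5\right) \left(-5\right) = 25$)
$- 43 \left(u{\left(l{\left(b,5 \right)} \right)} + N\right) = - 43 \left(25 + 87\right) = \left(-43\right) 112 = -4816$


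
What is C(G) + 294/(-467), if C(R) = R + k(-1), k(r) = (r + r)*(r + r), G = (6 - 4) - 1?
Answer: 2041/467 ≈ 4.3705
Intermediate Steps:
G = 1 (G = 2 - 1 = 1)
k(r) = 4*r² (k(r) = (2*r)*(2*r) = 4*r²)
C(R) = 4 + R (C(R) = R + 4*(-1)² = R + 4*1 = R + 4 = 4 + R)
C(G) + 294/(-467) = (4 + 1) + 294/(-467) = 5 + 294*(-1/467) = 5 - 294/467 = 2041/467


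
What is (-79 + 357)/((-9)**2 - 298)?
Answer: -278/217 ≈ -1.2811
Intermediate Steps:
(-79 + 357)/((-9)**2 - 298) = 278/(81 - 298) = 278/(-217) = 278*(-1/217) = -278/217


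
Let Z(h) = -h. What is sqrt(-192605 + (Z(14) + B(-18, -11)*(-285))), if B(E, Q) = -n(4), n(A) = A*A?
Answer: I*sqrt(188059) ≈ 433.66*I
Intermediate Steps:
n(A) = A**2
B(E, Q) = -16 (B(E, Q) = -1*4**2 = -1*16 = -16)
sqrt(-192605 + (Z(14) + B(-18, -11)*(-285))) = sqrt(-192605 + (-1*14 - 16*(-285))) = sqrt(-192605 + (-14 + 4560)) = sqrt(-192605 + 4546) = sqrt(-188059) = I*sqrt(188059)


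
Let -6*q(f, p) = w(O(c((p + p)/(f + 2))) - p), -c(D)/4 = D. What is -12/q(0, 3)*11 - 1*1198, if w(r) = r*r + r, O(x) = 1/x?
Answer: -994102/925 ≈ -1074.7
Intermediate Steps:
c(D) = -4*D
O(x) = 1/x
w(r) = r + r² (w(r) = r² + r = r + r²)
q(f, p) = -(-p - (2 + f)/(8*p))*(1 - p - (2 + f)/(8*p))/6 (q(f, p) = -(1/(-4*(p + p)/(f + 2)) - p)*(1 + (1/(-4*(p + p)/(f + 2)) - p))/6 = -(1/(-4*2*p/(2 + f)) - p)*(1 + (1/(-4*2*p/(2 + f)) - p))/6 = -(1/(-8*p/(2 + f)) - p)*(1 + (1/(-8*p/(2 + f)) - p))/6 = -(-(2 + f)/(8*p) - p)*(1 + (-(2 + f)/(8*p) - p))/6 = -(-p - (2 + f)/(8*p))*(1 + (-p - (2 + f)/(8*p)))/6 = -(-p - (2 + f)/(8*p))*(1 - p - (2 + f)/(8*p))/6)
-12/q(0, 3)*11 - 1*1198 = -12*3456/((-2 - 1*0 + 8*3*(1 - 1*3))*(2 + 0 + 8*3²))*11 - 1*1198 = -12*3456/((-2 + 0 + 8*3*(1 - 3))*(2 + 0 + 8*9))*11 - 1198 = -12*3456/((-2 + 0 + 8*3*(-2))*(2 + 0 + 72))*11 - 1198 = -12*1728/(37*(-2 + 0 - 48))*11 - 1198 = -12/((1/384)*(⅑)*(-50)*74)*11 - 1198 = -12/(-925/864)*11 - 1198 = -12*(-864/925)*11 - 1198 = (10368/925)*11 - 1198 = 114048/925 - 1198 = -994102/925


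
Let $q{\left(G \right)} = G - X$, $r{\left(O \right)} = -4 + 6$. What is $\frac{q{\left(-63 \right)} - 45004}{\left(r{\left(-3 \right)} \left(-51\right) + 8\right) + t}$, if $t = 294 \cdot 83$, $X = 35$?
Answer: $- \frac{22551}{12154} \approx -1.8554$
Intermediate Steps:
$r{\left(O \right)} = 2$
$q{\left(G \right)} = -35 + G$ ($q{\left(G \right)} = G - 35 = -35 + G$)
$t = 24402$
$\frac{q{\left(-63 \right)} - 45004}{\left(r{\left(-3 \right)} \left(-51\right) + 8\right) + t} = \frac{\left(-35 - 63\right) - 45004}{\left(2 \left(-51\right) + 8\right) + 24402} = \frac{-98 - 45004}{\left(-102 + 8\right) + 24402} = - \frac{45102}{-94 + 24402} = - \frac{45102}{24308} = \left(-45102\right) \frac{1}{24308} = - \frac{22551}{12154}$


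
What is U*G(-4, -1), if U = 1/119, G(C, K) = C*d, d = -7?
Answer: 4/17 ≈ 0.23529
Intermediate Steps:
G(C, K) = -7*C (G(C, K) = C*(-7) = -7*C)
U = 1/119 ≈ 0.0084034
U*G(-4, -1) = (-7*(-4))/119 = (1/119)*28 = 4/17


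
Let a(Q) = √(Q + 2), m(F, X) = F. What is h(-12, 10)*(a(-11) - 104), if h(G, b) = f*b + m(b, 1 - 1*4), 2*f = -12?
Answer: 5200 - 150*I ≈ 5200.0 - 150.0*I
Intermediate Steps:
f = -6 (f = (½)*(-12) = -6)
a(Q) = √(2 + Q)
h(G, b) = -5*b (h(G, b) = -6*b + b = -5*b)
h(-12, 10)*(a(-11) - 104) = (-5*10)*(√(2 - 11) - 104) = -50*(√(-9) - 104) = -50*(3*I - 104) = -50*(-104 + 3*I) = 5200 - 150*I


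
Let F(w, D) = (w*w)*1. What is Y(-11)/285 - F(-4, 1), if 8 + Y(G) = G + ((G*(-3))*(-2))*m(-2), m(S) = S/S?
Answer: -929/57 ≈ -16.298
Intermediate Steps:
F(w, D) = w**2 (F(w, D) = w**2*1 = w**2)
m(S) = 1
Y(G) = -8 + 7*G (Y(G) = -8 + (G + ((G*(-3))*(-2))*1) = -8 + (G + (-3*G*(-2))*1) = -8 + (G + (6*G)*1) = -8 + (G + 6*G) = -8 + 7*G)
Y(-11)/285 - F(-4, 1) = (-8 + 7*(-11))/285 - 1*(-4)**2 = (-8 - 77)*(1/285) - 1*16 = -85*1/285 - 16 = -17/57 - 16 = -929/57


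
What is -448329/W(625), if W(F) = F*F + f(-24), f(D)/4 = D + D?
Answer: -448329/390433 ≈ -1.1483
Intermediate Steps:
f(D) = 8*D (f(D) = 4*(D + D) = 4*(2*D) = 8*D)
W(F) = -192 + F² (W(F) = F*F + 8*(-24) = F² - 192 = -192 + F²)
-448329/W(625) = -448329/(-192 + 625²) = -448329/(-192 + 390625) = -448329/390433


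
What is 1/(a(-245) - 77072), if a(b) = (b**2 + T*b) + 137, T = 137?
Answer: -1/50475 ≈ -1.9812e-5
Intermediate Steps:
a(b) = 137 + b**2 + 137*b (a(b) = (b**2 + 137*b) + 137 = 137 + b**2 + 137*b)
1/(a(-245) - 77072) = 1/((137 + (-245)**2 + 137*(-245)) - 77072) = 1/((137 + 60025 - 33565) - 77072) = 1/(26597 - 77072) = 1/(-50475) = -1/50475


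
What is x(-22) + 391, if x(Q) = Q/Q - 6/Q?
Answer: 4315/11 ≈ 392.27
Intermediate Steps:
x(Q) = 1 - 6/Q
x(-22) + 391 = (-6 - 22)/(-22) + 391 = -1/22*(-28) + 391 = 14/11 + 391 = 4315/11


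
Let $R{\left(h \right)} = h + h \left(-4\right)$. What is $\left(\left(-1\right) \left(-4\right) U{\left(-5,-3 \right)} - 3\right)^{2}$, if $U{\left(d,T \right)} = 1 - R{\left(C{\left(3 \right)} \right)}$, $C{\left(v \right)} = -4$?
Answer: $2209$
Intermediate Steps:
$R{\left(h \right)} = - 3 h$ ($R{\left(h \right)} = h - 4 h = - 3 h$)
$U{\left(d,T \right)} = -11$ ($U{\left(d,T \right)} = 1 - \left(-3\right) \left(-4\right) = 1 - 12 = -11$)
$\left(\left(-1\right) \left(-4\right) U{\left(-5,-3 \right)} - 3\right)^{2} = \left(\left(-1\right) \left(-4\right) \left(-11\right) - 3\right)^{2} = \left(4 \left(-11\right) - 3\right)^{2} = \left(-44 - 3\right)^{2} = \left(-47\right)^{2} = 2209$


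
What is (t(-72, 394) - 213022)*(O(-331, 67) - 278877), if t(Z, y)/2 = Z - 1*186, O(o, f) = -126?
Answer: 59577742614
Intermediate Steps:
t(Z, y) = -372 + 2*Z (t(Z, y) = 2*(Z - 1*186) = 2*(Z - 186) = 2*(-186 + Z) = -372 + 2*Z)
(t(-72, 394) - 213022)*(O(-331, 67) - 278877) = ((-372 + 2*(-72)) - 213022)*(-126 - 278877) = ((-372 - 144) - 213022)*(-279003) = (-516 - 213022)*(-279003) = -213538*(-279003) = 59577742614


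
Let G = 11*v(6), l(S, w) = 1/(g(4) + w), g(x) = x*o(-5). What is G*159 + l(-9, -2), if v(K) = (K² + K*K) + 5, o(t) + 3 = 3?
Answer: 269345/2 ≈ 1.3467e+5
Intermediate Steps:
o(t) = 0 (o(t) = -3 + 3 = 0)
v(K) = 5 + 2*K² (v(K) = (K² + K²) + 5 = 2*K² + 5 = 5 + 2*K²)
g(x) = 0 (g(x) = x*0 = 0)
l(S, w) = 1/w (l(S, w) = 1/(0 + w) = 1/w)
G = 847 (G = 11*(5 + 2*6²) = 11*(5 + 2*36) = 11*(5 + 72) = 11*77 = 847)
G*159 + l(-9, -2) = 847*159 + 1/(-2) = 134673 - ½ = 269345/2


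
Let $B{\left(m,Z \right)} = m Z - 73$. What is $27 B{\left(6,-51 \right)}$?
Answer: $-10233$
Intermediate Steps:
$B{\left(m,Z \right)} = -73 + Z m$ ($B{\left(m,Z \right)} = Z m - 73 = -73 + Z m$)
$27 B{\left(6,-51 \right)} = 27 \left(-73 - 306\right) = 27 \left(-379\right) = -10233$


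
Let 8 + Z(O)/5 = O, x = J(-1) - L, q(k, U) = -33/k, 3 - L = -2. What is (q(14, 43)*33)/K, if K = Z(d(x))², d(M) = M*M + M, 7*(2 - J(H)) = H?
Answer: -343/800 ≈ -0.42875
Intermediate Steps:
J(H) = 2 - H/7
L = 5 (L = 3 - 1*(-2) = 3 + 2 = 5)
x = -20/7 (x = (2 - ⅐*(-1)) - 1*5 = (2 + ⅐) - 5 = 15/7 - 5 = -20/7 ≈ -2.8571)
d(M) = M + M² (d(M) = M² + M = M + M²)
Z(O) = -40 + 5*O
K = 435600/2401 (K = (-40 + 5*(-20*(1 - 20/7)/7))² = (-40 + 5*(-20/7*(-13/7)))² = (-40 + 5*(260/49))² = (-40 + 1300/49)² = (-660/49)² = 435600/2401 ≈ 181.42)
(q(14, 43)*33)/K = (-33/14*33)/(435600/2401) = (-33*1/14*33)*(2401/435600) = -33/14*33*(2401/435600) = -1089/14*2401/435600 = -343/800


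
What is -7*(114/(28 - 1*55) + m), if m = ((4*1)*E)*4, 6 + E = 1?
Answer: 5306/9 ≈ 589.56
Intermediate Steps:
E = -5 (E = -6 + 1 = -5)
m = -80 (m = ((4*1)*(-5))*4 = (4*(-5))*4 = -20*4 = -80)
-7*(114/(28 - 1*55) + m) = -7*(114/(28 - 1*55) - 80) = -7*(114/(28 - 55) - 80) = -7*(114/(-27) - 80) = -7*(114*(-1/27) - 80) = -7*(-38/9 - 80) = -7*(-758/9) = 5306/9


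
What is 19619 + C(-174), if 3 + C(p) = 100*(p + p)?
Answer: -15184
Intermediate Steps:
C(p) = -3 + 200*p (C(p) = -3 + 100*(p + p) = -3 + 100*(2*p) = -3 + 200*p)
19619 + C(-174) = 19619 + (-3 + 200*(-174)) = 19619 + (-3 - 34800) = 19619 - 34803 = -15184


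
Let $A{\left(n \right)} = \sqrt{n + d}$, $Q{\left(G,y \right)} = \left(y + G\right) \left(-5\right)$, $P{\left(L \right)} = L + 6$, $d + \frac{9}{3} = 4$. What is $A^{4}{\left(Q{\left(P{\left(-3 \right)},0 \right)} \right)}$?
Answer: $196$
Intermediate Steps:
$d = 1$ ($d = -3 + 4 = 1$)
$P{\left(L \right)} = 6 + L$
$Q{\left(G,y \right)} = - 5 G - 5 y$ ($Q{\left(G,y \right)} = \left(G + y\right) \left(-5\right) = - 5 G - 5 y$)
$A{\left(n \right)} = \sqrt{1 + n}$ ($A{\left(n \right)} = \sqrt{n + 1} = \sqrt{1 + n}$)
$A^{4}{\left(Q{\left(P{\left(-3 \right)},0 \right)} \right)} = \left(\sqrt{1 - 5 \left(6 - 3\right)}\right)^{4} = \left(\sqrt{1 + \left(\left(-5\right) 3 + 0\right)}\right)^{4} = \left(\sqrt{1 + \left(-15 + 0\right)}\right)^{4} = \left(\sqrt{1 - 15}\right)^{4} = \left(\sqrt{-14}\right)^{4} = \left(i \sqrt{14}\right)^{4} = 196$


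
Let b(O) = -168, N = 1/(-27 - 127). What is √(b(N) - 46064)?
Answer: 2*I*√11558 ≈ 215.02*I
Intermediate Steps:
N = -1/154 (N = 1/(-154) = -1/154 ≈ -0.0064935)
√(b(N) - 46064) = √(-168 - 46064) = √(-46232) = 2*I*√11558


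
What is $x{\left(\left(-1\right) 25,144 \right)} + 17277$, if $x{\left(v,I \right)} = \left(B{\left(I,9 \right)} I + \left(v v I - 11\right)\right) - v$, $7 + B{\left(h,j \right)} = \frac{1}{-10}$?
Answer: $\frac{531343}{5} \approx 1.0627 \cdot 10^{5}$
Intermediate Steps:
$B{\left(h,j \right)} = - \frac{71}{10}$ ($B{\left(h,j \right)} = -7 + \frac{1}{-10} = -7 - \frac{1}{10} = - \frac{71}{10}$)
$x{\left(v,I \right)} = -11 - v - \frac{71 I}{10} + I v^{2}$ ($x{\left(v,I \right)} = \left(- \frac{71 I}{10} + \left(v v I - 11\right)\right) - v = \left(- \frac{71 I}{10} + \left(v^{2} I - 11\right)\right) - v = \left(- \frac{71 I}{10} + \left(I v^{2} - 11\right)\right) - v = \left(- \frac{71 I}{10} + \left(-11 + I v^{2}\right)\right) - v = \left(-11 - \frac{71 I}{10} + I v^{2}\right) - v = -11 - v - \frac{71 I}{10} + I v^{2}$)
$x{\left(\left(-1\right) 25,144 \right)} + 17277 = \left(-11 - \left(-1\right) 25 - \frac{5112}{5} + 144 \left(\left(-1\right) 25\right)^{2}\right) + 17277 = \left(-11 - -25 - \frac{5112}{5} + 144 \left(-25\right)^{2}\right) + 17277 = \left(-11 + 25 - \frac{5112}{5} + 144 \cdot 625\right) + 17277 = \left(-11 + 25 - \frac{5112}{5} + 90000\right) + 17277 = \frac{444958}{5} + 17277 = \frac{531343}{5}$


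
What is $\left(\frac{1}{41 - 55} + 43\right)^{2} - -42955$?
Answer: $\frac{8780381}{196} \approx 44798.0$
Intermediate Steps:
$\left(\frac{1}{41 - 55} + 43\right)^{2} - -42955 = \left(\frac{1}{-14} + 43\right)^{2} + 42955 = \left(- \frac{1}{14} + 43\right)^{2} + 42955 = \left(\frac{601}{14}\right)^{2} + 42955 = \frac{361201}{196} + 42955 = \frac{8780381}{196}$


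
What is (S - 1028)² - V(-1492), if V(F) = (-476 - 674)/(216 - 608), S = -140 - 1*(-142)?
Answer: 206323921/196 ≈ 1.0527e+6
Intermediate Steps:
S = 2 (S = -140 + 142 = 2)
V(F) = 575/196 (V(F) = -1150/(-392) = -1150*(-1/392) = 575/196)
(S - 1028)² - V(-1492) = (2 - 1028)² - 1*575/196 = (-1026)² - 575/196 = 1052676 - 575/196 = 206323921/196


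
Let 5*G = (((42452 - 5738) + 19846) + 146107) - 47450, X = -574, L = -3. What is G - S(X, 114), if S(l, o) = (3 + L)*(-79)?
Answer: 155217/5 ≈ 31043.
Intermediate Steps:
G = 155217/5 (G = ((((42452 - 5738) + 19846) + 146107) - 47450)/5 = (((36714 + 19846) + 146107) - 47450)/5 = ((56560 + 146107) - 47450)/5 = (202667 - 47450)/5 = (⅕)*155217 = 155217/5 ≈ 31043.)
S(l, o) = 0 (S(l, o) = (3 - 3)*(-79) = 0*(-79) = 0)
G - S(X, 114) = 155217/5 - 1*0 = 155217/5 + 0 = 155217/5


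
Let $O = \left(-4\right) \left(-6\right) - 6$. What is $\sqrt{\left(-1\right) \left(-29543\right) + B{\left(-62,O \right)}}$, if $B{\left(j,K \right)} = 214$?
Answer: $\sqrt{29757} \approx 172.5$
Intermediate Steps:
$O = 18$ ($O = 24 - 6 = 18$)
$\sqrt{\left(-1\right) \left(-29543\right) + B{\left(-62,O \right)}} = \sqrt{\left(-1\right) \left(-29543\right) + 214} = \sqrt{29543 + 214} = \sqrt{29757}$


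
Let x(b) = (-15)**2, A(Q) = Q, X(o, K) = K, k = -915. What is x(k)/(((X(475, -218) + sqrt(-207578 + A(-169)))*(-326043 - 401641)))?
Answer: 225/852094598 + 675*I*sqrt(23083)/185756622364 ≈ 2.6406e-7 + 5.5208e-7*I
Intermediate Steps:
x(b) = 225
x(k)/(((X(475, -218) + sqrt(-207578 + A(-169)))*(-326043 - 401641))) = 225/(((-218 + sqrt(-207578 - 169))*(-326043 - 401641))) = 225/(((-218 + sqrt(-207747))*(-727684))) = 225/(((-218 + 3*I*sqrt(23083))*(-727684))) = 225/(158635112 - 2183052*I*sqrt(23083))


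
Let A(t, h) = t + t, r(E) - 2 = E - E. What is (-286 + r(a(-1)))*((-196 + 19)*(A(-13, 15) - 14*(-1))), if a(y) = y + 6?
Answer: -603216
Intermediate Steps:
a(y) = 6 + y
r(E) = 2 (r(E) = 2 + (E - E) = 2 + 0 = 2)
A(t, h) = 2*t
(-286 + r(a(-1)))*((-196 + 19)*(A(-13, 15) - 14*(-1))) = (-286 + 2)*((-196 + 19)*(2*(-13) - 14*(-1))) = -(-50268)*(-26 + 14) = -(-50268)*(-12) = -284*2124 = -603216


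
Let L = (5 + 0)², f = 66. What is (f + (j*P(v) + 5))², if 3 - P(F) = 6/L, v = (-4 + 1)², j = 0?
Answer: 5041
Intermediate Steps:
L = 25 (L = 5² = 25)
v = 9 (v = (-3)² = 9)
P(F) = 69/25 (P(F) = 3 - 6/25 = 69/25)
(f + (j*P(v) + 5))² = (66 + (0*(69/25) + 5))² = (66 + (0 + 5))² = (66 + 5)² = 71² = 5041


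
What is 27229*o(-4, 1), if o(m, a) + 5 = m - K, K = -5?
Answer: -108916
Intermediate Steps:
o(m, a) = m (o(m, a) = -5 + (m - 1*(-5)) = -5 + (m + 5) = -5 + (5 + m) = m)
27229*o(-4, 1) = 27229*(-4) = -108916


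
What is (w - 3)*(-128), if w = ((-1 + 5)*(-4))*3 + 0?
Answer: 6528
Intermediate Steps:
w = -48 (w = (4*(-4))*3 + 0 = -16*3 + 0 = -48 + 0 = -48)
(w - 3)*(-128) = (-48 - 3)*(-128) = -51*(-128) = 6528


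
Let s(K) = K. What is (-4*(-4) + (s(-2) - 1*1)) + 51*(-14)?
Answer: -701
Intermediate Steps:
(-4*(-4) + (s(-2) - 1*1)) + 51*(-14) = (-4*(-4) + (-2 - 1*1)) + 51*(-14) = (16 + (-2 - 1)) - 714 = (16 - 3) - 714 = 13 - 714 = -701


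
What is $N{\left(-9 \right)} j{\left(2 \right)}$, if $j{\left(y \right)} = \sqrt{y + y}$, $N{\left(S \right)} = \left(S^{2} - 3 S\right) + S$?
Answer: $198$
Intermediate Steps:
$N{\left(S \right)} = S^{2} - 2 S$
$j{\left(y \right)} = \sqrt{2} \sqrt{y}$ ($j{\left(y \right)} = \sqrt{2 y} = \sqrt{2} \sqrt{y}$)
$N{\left(-9 \right)} j{\left(2 \right)} = - 9 \left(-2 - 9\right) \sqrt{2} \sqrt{2} = \left(-9\right) \left(-11\right) 2 = 99 \cdot 2 = 198$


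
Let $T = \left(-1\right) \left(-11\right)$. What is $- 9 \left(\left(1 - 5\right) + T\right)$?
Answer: $-63$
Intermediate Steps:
$T = 11$
$- 9 \left(\left(1 - 5\right) + T\right) = - 9 \left(\left(1 - 5\right) + 11\right) = - 9 \left(-4 + 11\right) = \left(-9\right) 7 = -63$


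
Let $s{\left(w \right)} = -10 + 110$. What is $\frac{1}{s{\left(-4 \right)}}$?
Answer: $\frac{1}{100} \approx 0.01$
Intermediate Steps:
$s{\left(w \right)} = 100$
$\frac{1}{s{\left(-4 \right)}} = \frac{1}{100}$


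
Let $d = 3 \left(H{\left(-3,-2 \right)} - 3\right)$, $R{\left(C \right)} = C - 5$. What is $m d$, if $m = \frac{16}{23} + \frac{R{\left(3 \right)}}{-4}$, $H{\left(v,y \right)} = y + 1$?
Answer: $- \frac{330}{23} \approx -14.348$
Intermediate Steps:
$R{\left(C \right)} = -5 + C$ ($R{\left(C \right)} = C - 5 = -5 + C$)
$H{\left(v,y \right)} = 1 + y$
$m = \frac{55}{46}$ ($m = \frac{16}{23} + \frac{-5 + 3}{-4} = 16 \cdot \frac{1}{23} - - \frac{1}{2} = \frac{16}{23} + \frac{1}{2} = \frac{55}{46} \approx 1.1957$)
$d = -12$ ($d = 3 \left(\left(1 - 2\right) - 3\right) = 3 \left(-1 - 3\right) = 3 \left(-4\right) = -12$)
$m d = \frac{55}{46} \left(-12\right) = - \frac{330}{23}$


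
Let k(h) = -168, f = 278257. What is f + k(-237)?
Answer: 278089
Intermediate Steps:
f + k(-237) = 278257 - 168 = 278089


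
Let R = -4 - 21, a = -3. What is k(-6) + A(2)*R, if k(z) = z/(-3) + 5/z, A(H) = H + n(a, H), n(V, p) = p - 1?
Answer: -443/6 ≈ -73.833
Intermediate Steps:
n(V, p) = -1 + p
R = -25
A(H) = -1 + 2*H (A(H) = H + (-1 + H) = -1 + 2*H)
k(z) = 5/z - z/3 (k(z) = z*(-1/3) + 5/z = -z/3 + 5/z = 5/z - z/3)
k(-6) + A(2)*R = (5/(-6) - 1/3*(-6)) + (-1 + 2*2)*(-25) = (5*(-1/6) + 2) + (-1 + 4)*(-25) = (-5/6 + 2) + 3*(-25) = 7/6 - 75 = -443/6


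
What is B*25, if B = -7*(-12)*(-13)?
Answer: -27300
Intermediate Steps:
B = -1092 (B = -(-84)*(-13) = -1*1092 = -1092)
B*25 = -1092*25 = -27300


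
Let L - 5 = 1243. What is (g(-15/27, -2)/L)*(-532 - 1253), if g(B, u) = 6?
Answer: -1785/208 ≈ -8.5817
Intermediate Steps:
L = 1248 (L = 5 + 1243 = 1248)
(g(-15/27, -2)/L)*(-532 - 1253) = (6/1248)*(-532 - 1253) = (6*(1/1248))*(-1785) = (1/208)*(-1785) = -1785/208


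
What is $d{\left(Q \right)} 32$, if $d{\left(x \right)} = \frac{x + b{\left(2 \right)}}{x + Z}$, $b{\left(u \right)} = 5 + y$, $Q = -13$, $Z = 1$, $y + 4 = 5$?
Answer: $\frac{56}{3} \approx 18.667$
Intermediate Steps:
$y = 1$ ($y = -4 + 5 = 1$)
$b{\left(u \right)} = 6$ ($b{\left(u \right)} = 5 + 1 = 6$)
$d{\left(x \right)} = \frac{6 + x}{1 + x}$ ($d{\left(x \right)} = \frac{x + 6}{x + 1} = \frac{6 + x}{1 + x}$)
$d{\left(Q \right)} 32 = \frac{6 - 13}{1 - 13} \cdot 32 = \frac{1}{-12} \left(-7\right) 32 = \left(- \frac{1}{12}\right) \left(-7\right) 32 = \frac{7}{12} \cdot 32 = \frac{56}{3}$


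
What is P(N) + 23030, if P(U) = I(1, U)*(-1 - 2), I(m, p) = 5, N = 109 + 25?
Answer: 23015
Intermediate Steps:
N = 134
P(U) = -15 (P(U) = 5*(-1 - 2) = 5*(-3) = -15)
P(N) + 23030 = -15 + 23030 = 23015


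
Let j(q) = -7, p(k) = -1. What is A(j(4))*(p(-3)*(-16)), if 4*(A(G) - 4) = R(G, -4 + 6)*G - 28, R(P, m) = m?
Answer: -104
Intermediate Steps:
A(G) = -3 + G/2 (A(G) = 4 + ((-4 + 6)*G - 28)/4 = 4 + (2*G - 28)/4 = 4 + (-28 + 2*G)/4 = 4 + (-7 + G/2) = -3 + G/2)
A(j(4))*(p(-3)*(-16)) = (-3 + (½)*(-7))*(-1*(-16)) = (-3 - 7/2)*16 = -13/2*16 = -104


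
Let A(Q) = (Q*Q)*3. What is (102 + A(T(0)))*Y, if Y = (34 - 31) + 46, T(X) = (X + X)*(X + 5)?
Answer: 4998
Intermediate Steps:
T(X) = 2*X*(5 + X) (T(X) = (2*X)*(5 + X) = 2*X*(5 + X))
A(Q) = 3*Q**2 (A(Q) = Q**2*3 = 3*Q**2)
Y = 49 (Y = 3 + 46 = 49)
(102 + A(T(0)))*Y = (102 + 3*(2*0*(5 + 0))**2)*49 = (102 + 3*(2*0*5)**2)*49 = (102 + 3*0**2)*49 = (102 + 3*0)*49 = (102 + 0)*49 = 102*49 = 4998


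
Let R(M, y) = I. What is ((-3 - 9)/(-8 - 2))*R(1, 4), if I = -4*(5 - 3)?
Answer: -48/5 ≈ -9.6000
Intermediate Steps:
I = -8 (I = -4*2 = -8)
R(M, y) = -8
((-3 - 9)/(-8 - 2))*R(1, 4) = ((-3 - 9)/(-8 - 2))*(-8) = -12/(-10)*(-8) = -12*(-⅒)*(-8) = (6/5)*(-8) = -48/5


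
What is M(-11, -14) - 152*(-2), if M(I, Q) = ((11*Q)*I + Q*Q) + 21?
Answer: 2215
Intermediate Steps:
M(I, Q) = 21 + Q² + 11*I*Q (M(I, Q) = (11*I*Q + Q²) + 21 = (Q² + 11*I*Q) + 21 = 21 + Q² + 11*I*Q)
M(-11, -14) - 152*(-2) = (21 + (-14)² + 11*(-11)*(-14)) - 152*(-2) = (21 + 196 + 1694) + 304 = 1911 + 304 = 2215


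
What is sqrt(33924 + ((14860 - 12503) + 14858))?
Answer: sqrt(51139) ≈ 226.14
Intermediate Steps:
sqrt(33924 + ((14860 - 12503) + 14858)) = sqrt(33924 + (2357 + 14858)) = sqrt(33924 + 17215) = sqrt(51139)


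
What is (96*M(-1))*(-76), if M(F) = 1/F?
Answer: 7296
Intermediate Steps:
(96*M(-1))*(-76) = (96/(-1))*(-76) = (96*(-1))*(-76) = -96*(-76) = 7296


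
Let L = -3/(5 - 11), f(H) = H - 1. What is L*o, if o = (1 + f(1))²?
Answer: ½ ≈ 0.50000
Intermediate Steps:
f(H) = -1 + H
o = 1 (o = (1 + (-1 + 1))² = (1 + 0)² = 1² = 1)
L = ½ (L = -3/(-6) = -3*(-⅙) = ½ ≈ 0.50000)
L*o = (½)*1 = ½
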